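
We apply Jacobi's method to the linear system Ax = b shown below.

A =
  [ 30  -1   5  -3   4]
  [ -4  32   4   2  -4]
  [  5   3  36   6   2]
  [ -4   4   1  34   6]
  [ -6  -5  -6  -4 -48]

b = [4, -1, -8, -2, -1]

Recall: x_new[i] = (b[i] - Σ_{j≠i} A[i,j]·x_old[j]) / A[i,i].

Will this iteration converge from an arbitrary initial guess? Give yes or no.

A = D + L + U where D = diag(30, 32, 36, 34, -48).
T_J = -D⁻¹(L+U): T[3,4] = -(6)/(34) = -0.1765; T[3,3] = 0.
  T[0,:] = [+0.0000  +0.0333  -0.1667  +0.1000  -0.1333]
  T[1,:] = [+0.1250  +0.0000  -0.1250  -0.0625  +0.1250]
  T[2,:] = [-0.1389  -0.0833  +0.0000  -0.1667  -0.0556]
  T[3,:] = [+0.1176  -0.1176  -0.0294  +0.0000  -0.1765]
  T[4,:] = [-0.1250  -0.1042  -0.1250  -0.0833  +0.0000]
|roots of det(T-λI)|: 0.2787, 0.2327, 0.2327, 0.1249, 0.1249.
ρ = 0.2787; 0.2787 < 1, so it converges for any x₀.

yes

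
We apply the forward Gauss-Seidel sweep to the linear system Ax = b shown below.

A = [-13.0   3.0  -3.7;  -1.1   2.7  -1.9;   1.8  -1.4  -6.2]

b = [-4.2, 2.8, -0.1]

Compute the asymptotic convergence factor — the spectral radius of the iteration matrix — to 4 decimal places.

0.2861

Write A = D+L+U with D = diag(-13, 2.7, -6.2).
GS T = -(D+L)⁻¹U: row 0 first, T[0,2] = -(-3.7)/(-13) = -0.2846; later rows by forward substitution.
  T[0,:] = [+0.0000  +0.2308  -0.2846]
  T[1,:] = [+0.0000  +0.0940  +0.5877]
  T[2,:] = [+0.0000  +0.0458  -0.2153]
eigenvalue magnitudes: 0.2861, 0.1648, 0.0000.
ρ(T) = max|λ| = 0.2861; 0.2861 < 1 ⇒ converges.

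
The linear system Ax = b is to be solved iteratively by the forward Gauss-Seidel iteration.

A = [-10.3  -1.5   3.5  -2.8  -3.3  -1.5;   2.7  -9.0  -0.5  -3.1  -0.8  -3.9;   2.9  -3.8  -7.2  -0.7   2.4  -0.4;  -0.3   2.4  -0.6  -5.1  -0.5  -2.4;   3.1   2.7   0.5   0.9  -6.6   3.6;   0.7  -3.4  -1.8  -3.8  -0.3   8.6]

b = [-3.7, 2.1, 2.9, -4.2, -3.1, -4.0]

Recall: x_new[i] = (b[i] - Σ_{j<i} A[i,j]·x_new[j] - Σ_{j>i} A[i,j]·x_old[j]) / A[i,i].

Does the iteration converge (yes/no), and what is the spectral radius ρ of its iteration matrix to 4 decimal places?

Diagonal D = diag(-10.3, -9, -7.2, -5.1, -6.6, 8.6); L, U strict lower/upper.
GS T = -(D+L)⁻¹U: row 0 first, T[0,2] = -(3.5)/(-10.3) = +0.3398; later rows by forward substitution.
  T[0,:] = [+0.0000 -0.1456 +0.3398 -0.2718 -0.3204 -0.1456]
  T[1,:] = [+0.0000 -0.0437 +0.0464 -0.4260 -0.1850 -0.4770]
  T[2,:] = [+0.0000 -0.0356 +0.1124 +0.0181 +0.3019 +0.1375]
  T[3,:] = [+0.0000 -0.0078 -0.0114 -0.1866 -0.2018 -0.7027]
  T[4,:] = [+0.0000 -0.0900 +0.1855 -0.3260 -0.2308 +0.1965]
  T[5,:] = [+0.0000 -0.0195 +0.0156 -0.2363 -0.0811 -0.4516]
|eigenvalues of T|: 0.8443, 0.3265, 0.2888, 0.0822, 0.0005, 0.0000.
ρ(T) = max|λ| = 0.8443; 0.8443 < 1, so it converges for any x₀.

yes, ρ = 0.8443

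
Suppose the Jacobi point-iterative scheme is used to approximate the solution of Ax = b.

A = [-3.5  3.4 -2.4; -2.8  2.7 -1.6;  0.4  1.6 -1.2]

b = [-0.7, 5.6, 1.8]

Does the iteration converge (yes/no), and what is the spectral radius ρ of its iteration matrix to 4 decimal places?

Let D = diag(-3.5, 2.7, -1.2); L, U the strict triangles.
T_J = -D⁻¹(L+U): T[0,1] = -(3.4)/(-3.5) = +0.9714; T[0,0] = 0.
  T[0,:] = [+0.0000, +0.9714, -0.6857]
  T[1,:] = [+1.0370, +0.0000, +0.5926]
  T[2,:] = [+0.3333, +1.3333, +0.0000]
|roots of det(T-λI)|: 1.4463, 0.7318, 0.7145.
spectral radius ρ = 1.4463; 1.4463 > 1: divergent.

no, ρ = 1.4463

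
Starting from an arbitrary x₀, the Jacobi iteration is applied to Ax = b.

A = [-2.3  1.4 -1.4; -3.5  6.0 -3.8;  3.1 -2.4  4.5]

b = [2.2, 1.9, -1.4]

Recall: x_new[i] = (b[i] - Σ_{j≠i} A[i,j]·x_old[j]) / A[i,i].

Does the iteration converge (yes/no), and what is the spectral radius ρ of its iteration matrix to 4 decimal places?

Write A = D+L+U with D = diag(-2.3, 6, 4.5).
T_J = -D⁻¹(L+U): T[2,1] = -(-2.4)/(4.5) = +0.5333; T[2,2] = 0.
  T[0,:] = [+0.0000  +0.6087  -0.6087]
  T[1,:] = [+0.5833  +0.0000  +0.6333]
  T[2,:] = [-0.6889  +0.5333  +0.0000]
moduli |λ_i(T)| = 1.2188, 0.6110, 0.6110.
spectral radius ρ = 1.2188; 1.2188 > 1: divergent.

no, ρ = 1.2188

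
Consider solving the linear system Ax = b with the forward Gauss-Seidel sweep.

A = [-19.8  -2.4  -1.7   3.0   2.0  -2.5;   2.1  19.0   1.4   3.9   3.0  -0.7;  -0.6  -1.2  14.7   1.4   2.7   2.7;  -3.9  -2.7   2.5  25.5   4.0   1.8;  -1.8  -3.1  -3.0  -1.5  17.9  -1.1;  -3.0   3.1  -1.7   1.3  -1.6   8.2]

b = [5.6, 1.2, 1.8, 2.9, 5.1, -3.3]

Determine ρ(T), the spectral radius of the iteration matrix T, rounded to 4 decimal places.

Write A = D+L+U with D = diag(-19.8, 19, 14.7, 25.5, 17.9, 8.2).
Gauss-Seidel: T = -(D+L)⁻¹U, row 0 first, T[0,2] = -(-1.7)/(-19.8) = -0.0859; later rows by forward substitution.
  T[0,:] = [+0.0000  -0.1212  -0.0859  +0.1515  +0.1010  -0.1263]
  T[1,:] = [+0.0000  +0.0134  -0.0642  -0.2220  -0.1691  +0.0508]
  T[2,:] = [+0.0000  -0.0039  -0.0087  -0.1072  -0.1934  -0.1847]
  T[3,:] = [+0.0000  -0.0167  -0.0191  +0.0102  -0.1404  -0.0664]
  T[4,:] = [+0.0000  -0.0119  -0.0228  -0.0403  -0.0633  +0.0210]
  T[5,:] = [+0.0000  -0.0499  -0.0104  +0.1077  +0.0707  -0.0891]
|roots of det(T-λI)|: 0.1766, 0.0952, 0.0943, 0.0943, 0.0201, 0.0000.
spectral radius ρ = 0.1766; 0.1766 < 1 ⇒ converges.

0.1766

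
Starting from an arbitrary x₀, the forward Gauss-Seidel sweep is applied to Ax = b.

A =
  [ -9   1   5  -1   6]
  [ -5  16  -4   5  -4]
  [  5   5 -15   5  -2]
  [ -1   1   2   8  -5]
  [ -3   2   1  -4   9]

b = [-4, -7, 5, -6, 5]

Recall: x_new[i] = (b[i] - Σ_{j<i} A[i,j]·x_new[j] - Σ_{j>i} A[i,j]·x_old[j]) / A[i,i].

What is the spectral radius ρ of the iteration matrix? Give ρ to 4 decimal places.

Diagonal D = diag(-9, 16, -15, 8, 9); L, U strict lower/upper.
T_GS = -(D+L)⁻¹U: row 0 first, T[0,1] = -(1)/(-9) = +0.1111; later rows by forward substitution.
  T[0,:] = [+0.0000  +0.1111  +0.5556  -0.1111  +0.6667]
  T[1,:] = [+0.0000  +0.0347  +0.4236  -0.3472  +0.4583]
  T[2,:] = [+0.0000  +0.0486  +0.3264  +0.1806  +0.2417]
  T[3,:] = [+0.0000  -0.0026  -0.0651  -0.0156  +0.5906]
  T[4,:] = [+0.0000  +0.0228  +0.0258  +0.0131  +0.3560]
moduli |λ_i(T)| = 0.5083, 0.1803, 0.1803, 0.1168, 0.0000.
spectral radius ρ = 0.5083; 0.5083 < 1 ⇒ converges.

0.5083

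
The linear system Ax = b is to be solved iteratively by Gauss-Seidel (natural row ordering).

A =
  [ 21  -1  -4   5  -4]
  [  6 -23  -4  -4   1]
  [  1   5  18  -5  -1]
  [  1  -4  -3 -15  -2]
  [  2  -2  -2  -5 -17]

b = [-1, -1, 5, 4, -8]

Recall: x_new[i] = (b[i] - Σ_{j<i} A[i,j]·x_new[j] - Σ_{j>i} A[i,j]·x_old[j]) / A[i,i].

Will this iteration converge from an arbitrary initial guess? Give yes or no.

Write A = D+L+U with D = diag(21, -23, 18, -15, -17).
GS T = -(D+L)⁻¹U: row 0 first, T[0,1] = -(-1)/(21) = +0.0476; later rows by forward substitution.
  T[0,:] = [+0.0000, +0.0476, +0.1905, -0.2381, +0.1905]
  T[1,:] = [+0.0000, +0.0124, -0.1242, -0.2360, +0.0932]
  T[2,:] = [+0.0000, -0.0061, +0.0239, +0.3566, +0.0191]
  T[3,:] = [+0.0000, +0.0011, +0.0410, -0.0242, -0.1493]
  T[4,:] = [+0.0000, +0.0045, +0.0221, -0.0351, +0.0531]
|λ(T)| sorted: 0.1612, 0.1058, 0.1058, 0.0200, 0.0000.
ρ(T) = max|λ| = 0.1612; 0.1612 < 1 ⇒ converges.

yes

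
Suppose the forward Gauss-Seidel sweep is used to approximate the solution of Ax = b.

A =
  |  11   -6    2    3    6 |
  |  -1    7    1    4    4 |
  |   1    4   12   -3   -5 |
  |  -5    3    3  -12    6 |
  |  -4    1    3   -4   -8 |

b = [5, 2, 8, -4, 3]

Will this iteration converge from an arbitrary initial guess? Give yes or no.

yes

Split A = D + L + U, D = diag(11, 7, 12, -12, -8).
T_GS = -(D+L)⁻¹U: row 0 first, T[0,2] = -(2)/(11) = -0.1818; later rows by forward substitution.
  T[0,:] = [+0.0000 +0.5455 -0.1818 -0.2727 -0.5455]
  T[1,:] = [+0.0000 +0.0779 -0.1688 -0.6104 -0.6494]
  T[2,:] = [+0.0000 -0.0714 +0.0714 +0.4762 +0.6786]
  T[3,:] = [+0.0000 -0.2256 +0.0514 +0.0801 +0.7346]
  T[4,:] = [+0.0000 -0.1769 +0.0709 +0.1986 +0.0787]
eigenvalue magnitudes: 0.9277, 0.3104, 0.3104, 0.0545, 0.0000.
ρ(T) = max|λ| = 0.9277; 0.9277 < 1, so it converges for any x₀.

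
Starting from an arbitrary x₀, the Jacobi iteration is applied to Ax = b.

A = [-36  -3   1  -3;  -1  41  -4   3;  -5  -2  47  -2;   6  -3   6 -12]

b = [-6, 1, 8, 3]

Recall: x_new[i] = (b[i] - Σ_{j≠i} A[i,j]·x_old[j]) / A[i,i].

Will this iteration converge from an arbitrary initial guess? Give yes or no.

yes

Diagonal D = diag(-36, 41, 47, -12); L, U strict lower/upper.
Jacobi T = -D⁻¹(L+U): T[1,3] = -(3)/(41) = -0.0732; T[1,1] = 0.
  T[0,:] = [+0.0000, -0.0833, +0.0278, -0.0833]
  T[1,:] = [+0.0244, +0.0000, +0.0976, -0.0732]
  T[2,:] = [+0.1064, +0.0426, +0.0000, +0.0426]
  T[3,:] = [+0.5000, -0.2500, +0.5000, +0.0000]
moduli |λ_i(T)| = 0.1876, 0.1531, 0.1531, 0.0992.
ρ = 0.1876; 0.1876 < 1 ⇒ converges.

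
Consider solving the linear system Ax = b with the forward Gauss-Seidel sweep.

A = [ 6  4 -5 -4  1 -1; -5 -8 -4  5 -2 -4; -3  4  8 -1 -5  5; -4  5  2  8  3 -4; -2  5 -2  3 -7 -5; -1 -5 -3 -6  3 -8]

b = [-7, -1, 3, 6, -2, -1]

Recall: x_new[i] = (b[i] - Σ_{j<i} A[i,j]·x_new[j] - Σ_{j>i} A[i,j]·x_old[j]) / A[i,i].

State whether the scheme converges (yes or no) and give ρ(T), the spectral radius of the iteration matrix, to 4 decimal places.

A = D + L + U where D = diag(6, -8, 8, 8, -7, -8).
GS T = -(D+L)⁻¹U: row 0 first, T[0,4] = -(1)/(6) = -0.1667; later rows by forward substitution.
  T[0,:] = [+0.0000 -0.6667 +0.8333 +0.6667 -0.1667 +0.1667]
  T[1,:] = [+0.0000 +0.4167 -1.0208 +0.2083 -0.1458 -0.6042]
  T[2,:] = [+0.0000 -0.4583 +0.8229 +0.2708 +0.6354 -0.2604]
  T[3,:] = [+0.0000 -0.4792 +0.8490 +0.1354 -0.5260 +1.0260]
  T[4,:] = [+0.0000 +0.4137 -0.8385 -0.0610 -0.4635 -0.6793]
  T[5,:] = [+0.0000 +0.5093 -0.7259 -0.4395 +0.0944 -0.5698]
eigenvalue magnitudes: 1.1752, 0.8710, 0.8710, 0.4409, 0.0035, 0.0000.
spectral radius ρ = 1.1752; 1.1752 > 1 ⇒ diverges.

no, ρ = 1.1752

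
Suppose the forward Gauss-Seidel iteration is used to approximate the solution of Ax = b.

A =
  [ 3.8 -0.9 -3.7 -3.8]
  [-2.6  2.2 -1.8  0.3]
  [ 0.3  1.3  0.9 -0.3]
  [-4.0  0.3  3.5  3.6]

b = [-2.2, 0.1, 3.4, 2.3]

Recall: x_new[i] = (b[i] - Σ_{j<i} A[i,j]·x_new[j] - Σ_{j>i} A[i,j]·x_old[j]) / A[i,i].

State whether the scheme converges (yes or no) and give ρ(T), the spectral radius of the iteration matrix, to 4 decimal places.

no, ρ = 1.5515

Write A = D+L+U with D = diag(3.8, 2.2, 0.9, 3.6).
T_GS = -(D+L)⁻¹U: row 0 first, T[0,2] = -(-3.7)/(3.8) = +0.9737; later rows by forward substitution.
  T[0,:] = [+0.0000, +0.2368, +0.9737, +1.0000]
  T[1,:] = [+0.0000, +0.2799, +1.9689, +1.0455]
  T[2,:] = [+0.0000, -0.4833, -3.1685, -1.5101]
  T[3,:] = [+0.0000, +0.7097, +3.9983, +2.4921]
moduli |λ_i(T)| = 1.5515, 1.1938, 0.0387, 0.0000.
spectral radius ρ = 1.5515; 1.5515 > 1 ⇒ diverges.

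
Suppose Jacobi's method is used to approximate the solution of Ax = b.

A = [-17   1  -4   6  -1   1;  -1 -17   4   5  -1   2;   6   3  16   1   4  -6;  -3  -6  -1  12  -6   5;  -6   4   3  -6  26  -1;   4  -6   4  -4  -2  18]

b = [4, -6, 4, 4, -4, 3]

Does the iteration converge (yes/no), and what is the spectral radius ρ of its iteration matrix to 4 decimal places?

Split A = D + L + U, D = diag(-17, -17, 16, 12, 26, 18).
T_J = -D⁻¹(L+U): T[4,1] = -(4)/(26) = -0.1538; T[4,4] = 0.
  T[0,:] = [+0.0000  +0.0588  -0.2353  +0.3529  -0.0588  +0.0588]
  T[1,:] = [-0.0588  +0.0000  +0.2353  +0.2941  -0.0588  +0.1176]
  T[2,:] = [-0.3750  -0.1875  +0.0000  -0.0625  -0.2500  +0.3750]
  T[3,:] = [+0.2500  +0.5000  +0.0833  +0.0000  +0.5000  -0.4167]
  T[4,:] = [+0.2308  -0.1538  -0.1154  +0.2308  +0.0000  +0.0385]
  T[5,:] = [-0.2222  +0.3333  -0.2222  +0.2222  +0.1111  +0.0000]
|λ(T)| sorted: 0.5153, 0.4051, 0.4051, 0.2498, 0.1300, 0.0771.
ρ(T) = max|λ| = 0.5153; 0.5153 < 1 ⇒ converges.

yes, ρ = 0.5153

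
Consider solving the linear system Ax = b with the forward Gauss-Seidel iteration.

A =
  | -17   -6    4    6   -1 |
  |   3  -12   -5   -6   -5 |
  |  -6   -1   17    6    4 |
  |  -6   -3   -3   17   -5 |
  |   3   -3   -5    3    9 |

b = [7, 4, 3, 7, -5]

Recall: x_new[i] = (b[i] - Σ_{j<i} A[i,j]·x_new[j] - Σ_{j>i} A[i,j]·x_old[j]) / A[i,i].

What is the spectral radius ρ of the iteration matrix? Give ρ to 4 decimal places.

0.5181

Let D = diag(-17, -12, 17, 17, 9); L, U the strict triangles.
T_GS = -(D+L)⁻¹U: row 0 first, T[0,3] = -(6)/(-17) = +0.3529; later rows by forward substitution.
  T[0,:] = [+0.0000 -0.3529 +0.2353 +0.3529 -0.0588]
  T[1,:] = [+0.0000 -0.0882 -0.3578 -0.4118 -0.4314]
  T[2,:] = [+0.0000 -0.1298 +0.0620 -0.2526 -0.2814]
  T[3,:] = [+0.0000 -0.1630 +0.0308 +0.0073 +0.1476]
  T[4,:] = [+0.0000 +0.0705 -0.1735 -0.3977 -0.3297]
|roots of det(T-λI)|: 0.5181, 0.2424, 0.2013, 0.2013, 0.0000.
ρ(T) = max|λ| = 0.5181; 0.5181 < 1, so it converges for any x₀.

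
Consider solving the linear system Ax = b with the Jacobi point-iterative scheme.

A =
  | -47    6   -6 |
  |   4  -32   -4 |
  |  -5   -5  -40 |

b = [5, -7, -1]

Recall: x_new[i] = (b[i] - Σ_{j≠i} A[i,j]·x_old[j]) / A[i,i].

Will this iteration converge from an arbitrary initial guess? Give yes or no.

yes

Let D = diag(-47, -32, -40); L, U the strict triangles.
Jacobi T = -D⁻¹(L+U): T[1,0] = -(4)/(-32) = +0.1250; T[1,1] = 0.
  T[0,:] = [+0.0000 +0.1277 -0.1277]
  T[1,:] = [+0.1250 +0.0000 -0.1250]
  T[2,:] = [-0.1250 -0.1250 +0.0000]
|eigenvalues of T|: 0.2518, 0.1268, 0.1250.
ρ = 0.2518; 0.2518 < 1 ⇒ converges.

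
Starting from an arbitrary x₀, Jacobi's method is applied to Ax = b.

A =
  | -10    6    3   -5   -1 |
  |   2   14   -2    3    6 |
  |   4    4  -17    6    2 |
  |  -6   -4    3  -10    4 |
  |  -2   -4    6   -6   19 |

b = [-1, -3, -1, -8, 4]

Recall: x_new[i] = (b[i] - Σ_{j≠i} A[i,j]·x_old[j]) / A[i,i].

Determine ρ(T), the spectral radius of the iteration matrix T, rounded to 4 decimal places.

0.8448

Diagonal D = diag(-10, 14, -17, -10, 19); L, U strict lower/upper.
Jacobi T = -D⁻¹(L+U): T[1,2] = -(-2)/(14) = +0.1429; T[1,1] = 0.
  T[0,:] = [+0.0000 +0.6000 +0.3000 -0.5000 -0.1000]
  T[1,:] = [-0.1429 +0.0000 +0.1429 -0.2143 -0.4286]
  T[2,:] = [+0.2353 +0.2353 +0.0000 +0.3529 +0.1176]
  T[3,:] = [-0.6000 -0.4000 +0.3000 +0.0000 +0.4000]
  T[4,:] = [+0.1053 +0.2105 -0.3158 +0.3158 +0.0000]
|λ(T)| sorted: 0.8448, 0.7074, 0.4006, 0.4006, 0.2860.
ρ = 0.8448; 0.8448 < 1, so it converges for any x₀.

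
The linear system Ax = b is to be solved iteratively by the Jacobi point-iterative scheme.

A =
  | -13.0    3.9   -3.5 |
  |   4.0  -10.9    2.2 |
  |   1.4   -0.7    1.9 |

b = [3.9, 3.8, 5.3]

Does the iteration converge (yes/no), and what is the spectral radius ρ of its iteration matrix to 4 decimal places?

yes, ρ = 0.7055

Let D = diag(-13, -10.9, 1.9); L, U the strict triangles.
Jacobi: T = -D⁻¹(L+U), T[1,0] = -(4)/(-10.9) = +0.3670; T[1,1] = 0.
  T[0,:] = [+0.0000 +0.3000 -0.2692]
  T[1,:] = [+0.3670 +0.0000 +0.2018]
  T[2,:] = [-0.7368 +0.3684 +0.0000]
moduli |λ_i(T)| = 0.7055, 0.4506, 0.2549.
ρ = 0.7055; 0.7055 < 1: convergent.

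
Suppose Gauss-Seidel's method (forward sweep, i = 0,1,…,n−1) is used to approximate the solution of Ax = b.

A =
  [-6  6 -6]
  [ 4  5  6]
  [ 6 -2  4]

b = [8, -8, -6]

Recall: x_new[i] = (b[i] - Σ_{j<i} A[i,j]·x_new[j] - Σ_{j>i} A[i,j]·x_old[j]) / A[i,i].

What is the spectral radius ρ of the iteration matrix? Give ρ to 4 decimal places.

1.6147

Split A = D + L + U, D = diag(-6, 5, 4).
GS T = -(D+L)⁻¹U: row 0 first, T[0,2] = -(-6)/(-6) = -1.0000; later rows by forward substitution.
  T[0,:] = [+0.0000  +1.0000  -1.0000]
  T[1,:] = [+0.0000  -0.8000  -0.4000]
  T[2,:] = [+0.0000  -1.9000  +1.3000]
|λ(T)| sorted: 1.6147, 1.1147, 0.0000.
ρ(T) = max|λ| = 1.6147; 1.6147 > 1 ⇒ diverges.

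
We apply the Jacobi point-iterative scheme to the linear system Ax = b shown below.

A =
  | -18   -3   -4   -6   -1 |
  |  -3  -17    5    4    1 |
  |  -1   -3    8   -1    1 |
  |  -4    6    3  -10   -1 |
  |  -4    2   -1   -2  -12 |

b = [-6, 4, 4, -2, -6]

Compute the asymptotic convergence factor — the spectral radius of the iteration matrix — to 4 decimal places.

Split A = D + L + U, D = diag(-18, -17, 8, -10, -12).
T_J = -D⁻¹(L+U): T[2,1] = -(-3)/(8) = +0.3750; T[2,2] = 0.
  T[0,:] = [+0.0000, -0.1667, -0.2222, -0.3333, -0.0556]
  T[1,:] = [-0.1765, +0.0000, +0.2941, +0.2353, +0.0588]
  T[2,:] = [+0.1250, +0.3750, +0.0000, +0.1250, -0.1250]
  T[3,:] = [-0.4000, +0.6000, +0.3000, +0.0000, -0.1000]
  T[4,:] = [-0.3333, +0.1667, -0.0833, -0.1667, +0.0000]
|λ(T)| sorted: 0.7430, 0.5321, 0.3112, 0.1540, 0.0537.
ρ = 0.7430; 0.7430 < 1, so it converges for any x₀.

0.7430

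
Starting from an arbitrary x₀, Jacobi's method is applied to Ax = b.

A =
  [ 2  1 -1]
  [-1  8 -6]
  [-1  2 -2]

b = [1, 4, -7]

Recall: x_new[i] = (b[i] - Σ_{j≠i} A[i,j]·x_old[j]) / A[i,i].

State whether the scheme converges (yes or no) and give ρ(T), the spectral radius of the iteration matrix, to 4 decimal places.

yes, ρ = 0.8545

A = D + L + U where D = diag(2, 8, -2).
Jacobi: T = -D⁻¹(L+U), T[1,0] = -(-1)/(8) = +0.1250; T[1,1] = 0.
  T[0,:] = [+0.0000  -0.5000  +0.5000]
  T[1,:] = [+0.1250  +0.0000  +0.7500]
  T[2,:] = [-0.5000  +1.0000  +0.0000]
|λ(T)| sorted: 0.8545, 0.5409, 0.5409.
ρ = 0.8545; 0.8545 < 1, so it converges for any x₀.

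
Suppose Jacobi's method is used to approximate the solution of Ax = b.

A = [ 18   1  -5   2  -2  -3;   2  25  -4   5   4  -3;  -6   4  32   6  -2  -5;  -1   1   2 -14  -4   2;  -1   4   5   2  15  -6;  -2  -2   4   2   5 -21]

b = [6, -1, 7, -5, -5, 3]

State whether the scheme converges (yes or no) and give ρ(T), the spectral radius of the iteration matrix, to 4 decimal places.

yes, ρ = 0.5478

Diagonal D = diag(18, 25, 32, -14, 15, -21); L, U strict lower/upper.
T_J = -D⁻¹(L+U): T[2,4] = -(-2)/(32) = +0.0625; T[2,2] = 0.
  T[0,:] = [+0.0000, -0.0556, +0.2778, -0.1111, +0.1111, +0.1667]
  T[1,:] = [-0.0800, +0.0000, +0.1600, -0.2000, -0.1600, +0.1200]
  T[2,:] = [+0.1875, -0.1250, +0.0000, -0.1875, +0.0625, +0.1562]
  T[3,:] = [-0.0714, +0.0714, +0.1429, +0.0000, -0.2857, +0.1429]
  T[4,:] = [+0.0667, -0.2667, -0.3333, -0.1333, +0.0000, +0.4000]
  T[5,:] = [-0.0952, -0.0952, +0.1905, +0.0952, +0.2381, +0.0000]
|λ(T)| sorted: 0.5478, 0.3417, 0.3417, 0.1806, 0.1235, 0.1235.
ρ = 0.5478; 0.5478 < 1 ⇒ converges.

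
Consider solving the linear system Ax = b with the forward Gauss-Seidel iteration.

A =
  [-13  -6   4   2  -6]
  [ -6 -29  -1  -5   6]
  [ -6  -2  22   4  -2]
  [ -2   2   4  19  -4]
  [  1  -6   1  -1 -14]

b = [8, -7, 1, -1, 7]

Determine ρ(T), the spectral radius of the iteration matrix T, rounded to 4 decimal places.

Write A = D+L+U with D = diag(-13, -29, 22, 19, -14).
Gauss-Seidel: T = -(D+L)⁻¹U, row 0 first, T[0,2] = -(4)/(-13) = +0.3077; later rows by forward substitution.
  T[0,:] = [+0.0000 -0.4615 +0.3077 +0.1538 -0.4615]
  T[1,:] = [+0.0000 +0.0955 -0.0981 -0.2042 +0.3024]
  T[2,:] = [+0.0000 -0.1172 +0.0750 -0.1584 -0.0075]
  T[3,:] = [+0.0000 -0.0340 +0.0269 +0.0710 +0.1317]
  T[4,:] = [+0.0000 -0.0798 +0.0675 +0.0821 -0.1725]
|eigenvalues of T|: 0.1528, 0.1247, 0.1247, 0.0183, 0.0000.
ρ = 0.1528; 0.1528 < 1, so it converges for any x₀.

0.1528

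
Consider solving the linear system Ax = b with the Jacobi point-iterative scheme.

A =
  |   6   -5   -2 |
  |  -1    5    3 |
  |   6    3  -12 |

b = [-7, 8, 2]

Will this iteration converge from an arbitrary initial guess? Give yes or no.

yes

Let D = diag(6, 5, -12); L, U the strict triangles.
T_J = -D⁻¹(L+U): T[2,1] = -(3)/(-12) = +0.2500; T[2,2] = 0.
  T[0,:] = [+0.0000  +0.8333  +0.3333]
  T[1,:] = [+0.2000  +0.0000  -0.6000]
  T[2,:] = [+0.5000  +0.2500  +0.0000]
|roots of det(T-λI)|: 0.7142, 0.5716, 0.5716.
ρ(T) = max|λ| = 0.7142; 0.7142 < 1, so it converges for any x₀.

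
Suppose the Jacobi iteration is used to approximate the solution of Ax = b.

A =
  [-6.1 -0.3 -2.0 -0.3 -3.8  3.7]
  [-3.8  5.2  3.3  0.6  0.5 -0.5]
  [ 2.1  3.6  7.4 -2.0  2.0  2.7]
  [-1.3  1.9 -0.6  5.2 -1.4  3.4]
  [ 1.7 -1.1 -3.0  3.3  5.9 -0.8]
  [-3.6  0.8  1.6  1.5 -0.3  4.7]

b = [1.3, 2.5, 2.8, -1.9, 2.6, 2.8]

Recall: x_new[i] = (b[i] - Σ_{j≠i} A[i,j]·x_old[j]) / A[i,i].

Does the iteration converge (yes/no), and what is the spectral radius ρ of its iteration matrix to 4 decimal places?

Write A = D+L+U with D = diag(-6.1, 5.2, 7.4, 5.2, 5.9, 4.7).
Jacobi T = -D⁻¹(L+U): T[5,3] = -(1.5)/(4.7) = -0.3191; T[5,5] = 0.
  T[0,:] = [+0.0000, -0.0492, -0.3279, -0.0492, -0.6230, +0.6066]
  T[1,:] = [+0.7308, +0.0000, -0.6346, -0.1154, -0.0962, +0.0962]
  T[2,:] = [-0.2838, -0.4865, +0.0000, +0.2703, -0.2703, -0.3649]
  T[3,:] = [+0.2500, -0.3654, +0.1154, +0.0000, +0.2692, -0.6538]
  T[4,:] = [-0.2881, +0.1864, +0.5085, -0.5593, +0.0000, +0.1356]
  T[5,:] = [+0.7660, -0.1702, -0.3404, -0.3191, +0.0638, +0.0000]
|eigenvalues of T|: 1.1748, 0.8785, 0.4359, 0.4359, 0.2106, 0.0900.
ρ(T) = max|λ| = 1.1748; 1.1748 > 1 ⇒ diverges.

no, ρ = 1.1748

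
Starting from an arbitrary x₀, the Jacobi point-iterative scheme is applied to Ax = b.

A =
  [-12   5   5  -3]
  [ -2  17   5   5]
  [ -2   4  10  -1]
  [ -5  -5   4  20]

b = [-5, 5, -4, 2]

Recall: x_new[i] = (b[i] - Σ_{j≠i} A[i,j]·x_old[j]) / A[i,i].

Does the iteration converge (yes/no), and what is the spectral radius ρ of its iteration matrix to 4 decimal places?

A = D + L + U where D = diag(-12, 17, 10, 20).
T_J = -D⁻¹(L+U): T[1,3] = -(5)/(17) = -0.2941; T[1,1] = 0.
  T[0,:] = [+0.0000, +0.4167, +0.4167, -0.2500]
  T[1,:] = [+0.1176, +0.0000, -0.2941, -0.2941]
  T[2,:] = [+0.2000, -0.4000, +0.0000, +0.1000]
  T[3,:] = [+0.2500, +0.2500, -0.2000, +0.0000]
|roots of det(T-λI)|: 0.5855, 0.4051, 0.4051, 0.3237.
ρ = 0.5855; 0.5855 < 1, so it converges for any x₀.

yes, ρ = 0.5855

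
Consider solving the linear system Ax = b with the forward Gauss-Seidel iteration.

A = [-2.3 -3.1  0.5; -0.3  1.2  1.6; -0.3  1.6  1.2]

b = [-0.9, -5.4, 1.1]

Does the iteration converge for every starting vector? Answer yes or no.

no

A = D + L + U where D = diag(-2.3, 1.2, 1.2).
T_GS = -(D+L)⁻¹U: row 0 first, T[0,1] = -(-3.1)/(-2.3) = -1.3478; later rows by forward substitution.
  T[0,:] = [+0.0000 -1.3478 +0.2174]
  T[1,:] = [+0.0000 -0.3370 -1.2790]
  T[2,:] = [+0.0000 +0.1123 +1.7597]
|roots of det(T-λI)|: 1.6887, 0.2660, 0.0000.
ρ(T) = max|λ| = 1.6887; 1.6887 > 1 ⇒ diverges.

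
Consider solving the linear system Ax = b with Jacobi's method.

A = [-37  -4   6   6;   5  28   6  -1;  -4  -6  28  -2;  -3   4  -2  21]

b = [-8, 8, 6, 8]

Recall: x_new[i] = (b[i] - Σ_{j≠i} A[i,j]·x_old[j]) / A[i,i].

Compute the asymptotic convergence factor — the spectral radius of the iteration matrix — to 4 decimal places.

Write A = D+L+U with D = diag(-37, 28, 28, 21).
Jacobi: T = -D⁻¹(L+U), T[2,1] = -(-6)/(28) = +0.2143; T[2,2] = 0.
  T[0,:] = [+0.0000  -0.1081  +0.1622  +0.1622]
  T[1,:] = [-0.1786  +0.0000  -0.2143  +0.0357]
  T[2,:] = [+0.1429  +0.2143  +0.0000  +0.0714]
  T[3,:] = [+0.1429  -0.1905  +0.0952  +0.0000]
eigenvalue magnitudes: 0.2841, 0.2060, 0.2060, 0.1825.
ρ = 0.2841; 0.2841 < 1 ⇒ converges.

0.2841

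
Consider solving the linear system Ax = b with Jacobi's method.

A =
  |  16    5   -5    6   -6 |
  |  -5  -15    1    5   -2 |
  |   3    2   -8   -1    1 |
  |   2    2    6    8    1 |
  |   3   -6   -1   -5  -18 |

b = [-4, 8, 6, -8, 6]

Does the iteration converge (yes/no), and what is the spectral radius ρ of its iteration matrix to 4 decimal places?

Diagonal D = diag(16, -15, -8, 8, -18); L, U strict lower/upper.
Jacobi: T = -D⁻¹(L+U), T[4,3] = -(-5)/(-18) = -0.2778; T[4,4] = 0.
  T[0,:] = [+0.0000, -0.3125, +0.3125, -0.3750, +0.3750]
  T[1,:] = [-0.3333, +0.0000, +0.0667, +0.3333, -0.1333]
  T[2,:] = [+0.3750, +0.2500, +0.0000, -0.1250, +0.1250]
  T[3,:] = [-0.2500, -0.2500, -0.7500, +0.0000, -0.1250]
  T[4,:] = [+0.1667, -0.3333, -0.0556, -0.2778, +0.0000]
|roots of det(T-λI)|: 0.8210, 0.5558, 0.2156, 0.1976, 0.1976.
ρ = 0.8210; 0.8210 < 1: convergent.

yes, ρ = 0.8210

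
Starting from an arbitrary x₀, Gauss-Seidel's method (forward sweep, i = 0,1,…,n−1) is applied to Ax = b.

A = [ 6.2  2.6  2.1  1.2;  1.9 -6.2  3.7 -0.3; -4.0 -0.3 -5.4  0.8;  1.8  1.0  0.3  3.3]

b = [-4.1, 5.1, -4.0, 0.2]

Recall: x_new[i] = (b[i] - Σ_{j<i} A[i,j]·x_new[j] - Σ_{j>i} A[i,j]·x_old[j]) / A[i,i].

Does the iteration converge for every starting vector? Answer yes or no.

yes

Split A = D + L + U, D = diag(6.2, -6.2, -5.4, 3.3).
T_GS = -(D+L)⁻¹U: row 0 first, T[0,2] = -(2.1)/(6.2) = -0.3387; later rows by forward substitution.
  T[0,:] = [+0.0000  -0.4194  -0.3387  -0.1935]
  T[1,:] = [+0.0000  -0.1285  +0.4930  -0.1077]
  T[2,:] = [+0.0000  +0.3178  +0.2235  +0.2975]
  T[3,:] = [+0.0000  +0.2388  +0.0150  +0.1112]
moduli |λ_i(T)| = 0.5513, 0.1915, 0.1915, 0.0000.
ρ(T) = max|λ| = 0.5513; 0.5513 < 1, so it converges for any x₀.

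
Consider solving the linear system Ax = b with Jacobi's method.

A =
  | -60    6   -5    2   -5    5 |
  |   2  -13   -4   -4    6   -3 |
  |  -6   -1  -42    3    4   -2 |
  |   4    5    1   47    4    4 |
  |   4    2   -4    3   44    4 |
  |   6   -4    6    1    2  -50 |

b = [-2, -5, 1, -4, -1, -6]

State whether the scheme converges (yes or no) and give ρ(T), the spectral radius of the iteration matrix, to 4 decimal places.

Let D = diag(-60, -13, -42, 47, 44, -50); L, U the strict triangles.
Jacobi: T = -D⁻¹(L+U), T[4,3] = -(3)/(44) = -0.0682; T[4,4] = 0.
  T[0,:] = [+0.0000  +0.1000  -0.0833  +0.0333  -0.0833  +0.0833]
  T[1,:] = [+0.1538  +0.0000  -0.3077  -0.3077  +0.4615  -0.2308]
  T[2,:] = [-0.1429  -0.0238  +0.0000  +0.0714  +0.0952  -0.0476]
  T[3,:] = [-0.0851  -0.1064  -0.0213  +0.0000  -0.0851  -0.0851]
  T[4,:] = [-0.0909  -0.0455  +0.0909  -0.0682  +0.0000  -0.0909]
  T[5,:] = [+0.1200  -0.0800  +0.1200  +0.0200  +0.0400  +0.0000]
|λ(T)| sorted: 0.2616, 0.2131, 0.2131, 0.1762, 0.0479, 0.0479.
ρ = 0.2616; 0.2616 < 1: convergent.

yes, ρ = 0.2616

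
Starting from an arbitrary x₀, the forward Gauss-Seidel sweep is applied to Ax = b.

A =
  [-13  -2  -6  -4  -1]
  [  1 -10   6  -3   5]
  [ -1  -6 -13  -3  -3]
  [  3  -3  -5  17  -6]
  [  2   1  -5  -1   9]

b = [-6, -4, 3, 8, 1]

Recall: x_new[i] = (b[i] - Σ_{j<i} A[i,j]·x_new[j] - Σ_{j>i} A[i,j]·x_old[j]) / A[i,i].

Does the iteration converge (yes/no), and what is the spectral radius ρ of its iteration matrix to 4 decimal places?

Split A = D + L + U, D = diag(-13, -10, -13, 17, 9).
T_GS = -(D+L)⁻¹U: row 0 first, T[0,2] = -(-6)/(-13) = -0.4615; later rows by forward substitution.
  T[0,:] = [+0.0000  -0.1538  -0.4615  -0.3077  -0.0769]
  T[1,:] = [+0.0000  -0.0154  +0.5538  -0.3308  +0.4923]
  T[2,:] = [+0.0000  +0.0189  -0.2201  -0.0544  -0.4521]
  T[3,:] = [+0.0000  +0.0300  +0.1144  -0.0201  +0.3204]
  T[4,:] = [+0.0000  +0.0498  -0.0685  +0.0727  -0.2532]
|λ(T)| sorted: 0.5479, 0.1822, 0.1822, 0.0919, 0.0000.
ρ(T) = max|λ| = 0.5479; 0.5479 < 1 ⇒ converges.

yes, ρ = 0.5479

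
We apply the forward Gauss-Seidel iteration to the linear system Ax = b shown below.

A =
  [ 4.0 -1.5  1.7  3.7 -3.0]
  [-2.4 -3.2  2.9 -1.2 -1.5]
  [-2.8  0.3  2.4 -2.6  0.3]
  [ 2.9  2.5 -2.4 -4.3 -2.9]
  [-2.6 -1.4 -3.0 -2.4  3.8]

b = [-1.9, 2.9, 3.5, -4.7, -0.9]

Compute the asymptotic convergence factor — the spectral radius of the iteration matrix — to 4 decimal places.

1.5698

Split A = D + L + U, D = diag(4, -3.2, 2.4, -4.3, 3.8).
T_GS = -(D+L)⁻¹U: row 0 first, T[0,4] = -(-3)/(4) = +0.7500; later rows by forward substitution.
  T[0,:] = [+0.0000, +0.3750, -0.4250, -0.9250, +0.7500]
  T[1,:] = [+0.0000, -0.2812, +1.2250, +0.3188, -1.0312]
  T[2,:] = [+0.0000, +0.4727, -0.6490, -0.0357, +0.8789]
  T[3,:] = [+0.0000, -0.1744, +0.7878, -0.4186, -1.2587]
  T[4,:] = [+0.0000, +0.4160, +0.1457, -0.8080, +0.0321]
|λ(T)| sorted: 1.5698, 0.5737, 0.4343, 0.4343, 0.0000.
ρ(T) = max|λ| = 1.5698; 1.5698 > 1, so it fails to converge.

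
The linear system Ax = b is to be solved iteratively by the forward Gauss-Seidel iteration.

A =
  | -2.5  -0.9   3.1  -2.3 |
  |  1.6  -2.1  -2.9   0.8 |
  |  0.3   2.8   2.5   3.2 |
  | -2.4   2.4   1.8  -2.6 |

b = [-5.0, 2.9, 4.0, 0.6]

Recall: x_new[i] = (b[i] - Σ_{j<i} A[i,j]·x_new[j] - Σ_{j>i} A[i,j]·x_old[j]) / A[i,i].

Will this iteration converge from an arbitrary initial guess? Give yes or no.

Split A = D + L + U, D = diag(-2.5, -2.1, 2.5, -2.6).
GS T = -(D+L)⁻¹U: row 0 first, T[0,2] = -(3.1)/(-2.5) = +1.2400; later rows by forward substitution.
  T[0,:] = [+0.0000 -0.3600 +1.2400 -0.9200]
  T[1,:] = [+0.0000 -0.2743 -0.4362 -0.3200]
  T[2,:] = [+0.0000 +0.3504 +0.3397 -0.8112]
  T[3,:] = [+0.0000 +0.3217 -1.3121 -0.0078]
|eigenvalues of T|: 1.2076, 0.6974, 0.6974, 0.0000.
ρ = 1.2076; 1.2076 > 1 ⇒ diverges.

no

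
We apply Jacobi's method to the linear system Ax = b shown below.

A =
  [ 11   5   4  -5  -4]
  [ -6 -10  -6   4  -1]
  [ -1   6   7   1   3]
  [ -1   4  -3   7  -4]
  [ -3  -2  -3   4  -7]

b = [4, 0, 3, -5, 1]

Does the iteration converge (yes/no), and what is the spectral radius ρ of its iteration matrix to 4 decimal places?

A = D + L + U where D = diag(11, -10, 7, 7, -7).
Jacobi T = -D⁻¹(L+U): T[3,1] = -(4)/(7) = -0.5714; T[3,3] = 0.
  T[0,:] = [+0.0000 -0.4545 -0.3636 +0.4545 +0.3636]
  T[1,:] = [-0.6000 +0.0000 -0.6000 +0.4000 -0.1000]
  T[2,:] = [+0.1429 -0.8571 +0.0000 -0.1429 -0.4286]
  T[3,:] = [+0.1429 -0.5714 +0.4286 +0.0000 +0.5714]
  T[4,:] = [-0.4286 -0.2857 -0.4286 +0.5714 +0.0000]
eigenvalue magnitudes: 1.1772, 0.7408, 0.5538, 0.5538, 0.2117.
ρ(T) = max|λ| = 1.1772; 1.1772 > 1: divergent.

no, ρ = 1.1772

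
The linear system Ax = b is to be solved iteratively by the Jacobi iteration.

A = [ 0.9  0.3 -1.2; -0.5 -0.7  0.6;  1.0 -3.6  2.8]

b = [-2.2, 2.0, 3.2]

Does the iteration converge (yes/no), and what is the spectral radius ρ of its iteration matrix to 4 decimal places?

no, ρ = 1.3114

Write A = D+L+U with D = diag(0.9, -0.7, 2.8).
Jacobi: T = -D⁻¹(L+U), T[0,2] = -(-1.2)/(0.9) = +1.3333; T[0,0] = 0.
  T[0,:] = [+0.0000 -0.3333 +1.3333]
  T[1,:] = [-0.7143 +0.0000 +0.8571]
  T[2,:] = [-0.3571 +1.2857 +0.0000]
|eigenvalues of T|: 1.3114, 0.9251, 0.9251.
ρ(T) = max|λ| = 1.3114; 1.3114 > 1, so it fails to converge.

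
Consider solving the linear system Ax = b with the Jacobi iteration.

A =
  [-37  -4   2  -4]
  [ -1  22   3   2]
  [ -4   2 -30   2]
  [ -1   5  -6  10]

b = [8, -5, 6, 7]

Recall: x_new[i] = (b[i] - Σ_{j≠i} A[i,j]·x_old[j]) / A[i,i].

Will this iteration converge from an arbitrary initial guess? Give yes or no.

yes

Split A = D + L + U, D = diag(-37, 22, -30, 10).
Jacobi: T = -D⁻¹(L+U), T[1,0] = -(-1)/(22) = +0.0455; T[1,1] = 0.
  T[0,:] = [+0.0000  -0.1081  +0.0541  -0.1081]
  T[1,:] = [+0.0455  +0.0000  -0.1364  -0.0909]
  T[2,:] = [-0.1333  +0.0667  +0.0000  +0.0667]
  T[3,:] = [+0.1000  -0.5000  +0.6000  +0.0000]
|λ(T)| sorted: 0.3085, 0.1735, 0.1735, 0.0441.
ρ = 0.3085; 0.3085 < 1: convergent.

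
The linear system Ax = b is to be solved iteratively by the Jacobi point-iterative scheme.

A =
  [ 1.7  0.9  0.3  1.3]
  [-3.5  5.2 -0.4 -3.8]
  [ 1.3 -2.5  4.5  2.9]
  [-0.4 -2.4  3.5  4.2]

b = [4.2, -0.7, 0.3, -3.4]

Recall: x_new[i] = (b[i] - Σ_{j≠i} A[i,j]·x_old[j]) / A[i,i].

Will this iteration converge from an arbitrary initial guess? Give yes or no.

Split A = D + L + U, D = diag(1.7, 5.2, 4.5, 4.2).
Jacobi T = -D⁻¹(L+U): T[1,2] = -(-0.4)/(5.2) = +0.0769; T[1,1] = 0.
  T[0,:] = [+0.0000 -0.5294 -0.1765 -0.7647]
  T[1,:] = [+0.6731 +0.0000 +0.0769 +0.7308]
  T[2,:] = [-0.2889 +0.5556 +0.0000 -0.6444]
  T[3,:] = [+0.0952 +0.5714 -0.8333 +0.0000]
|eigenvalues of T|: 1.2592, 0.7666, 0.7666, 0.4965.
ρ(T) = max|λ| = 1.2592; 1.2592 > 1: divergent.

no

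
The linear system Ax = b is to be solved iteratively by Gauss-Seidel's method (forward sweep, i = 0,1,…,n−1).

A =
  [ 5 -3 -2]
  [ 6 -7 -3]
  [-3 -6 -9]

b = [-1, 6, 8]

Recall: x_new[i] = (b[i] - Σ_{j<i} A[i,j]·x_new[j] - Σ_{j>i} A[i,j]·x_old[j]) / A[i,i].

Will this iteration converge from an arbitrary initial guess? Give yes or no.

Write A = D+L+U with D = diag(5, -7, -9).
GS T = -(D+L)⁻¹U: row 0 first, T[0,2] = -(-2)/(5) = +0.4000; later rows by forward substitution.
  T[0,:] = [+0.0000 +0.6000 +0.4000]
  T[1,:] = [+0.0000 +0.5143 -0.0857]
  T[2,:] = [+0.0000 -0.5429 -0.0762]
|λ(T)| sorted: 0.5847, 0.1466, 0.0000.
ρ = 0.5847; 0.5847 < 1: convergent.

yes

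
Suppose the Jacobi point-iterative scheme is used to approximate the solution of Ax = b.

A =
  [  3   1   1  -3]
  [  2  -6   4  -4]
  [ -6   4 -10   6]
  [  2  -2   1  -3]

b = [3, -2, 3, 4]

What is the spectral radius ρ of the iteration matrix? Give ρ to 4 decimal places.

1.4643

Split A = D + L + U, D = diag(3, -6, -10, -3).
Jacobi T = -D⁻¹(L+U): T[3,2] = -(1)/(-3) = +0.3333; T[3,3] = 0.
  T[0,:] = [+0.0000  -0.3333  -0.3333  +1.0000]
  T[1,:] = [+0.3333  +0.0000  +0.6667  -0.6667]
  T[2,:] = [-0.6000  +0.4000  +0.0000  +0.6000]
  T[3,:] = [+0.6667  -0.6667  +0.3333  +0.0000]
eigenvalue magnitudes: 1.4643, 1.0207, 0.3781, 0.0655.
ρ = 1.4643; 1.4643 > 1: divergent.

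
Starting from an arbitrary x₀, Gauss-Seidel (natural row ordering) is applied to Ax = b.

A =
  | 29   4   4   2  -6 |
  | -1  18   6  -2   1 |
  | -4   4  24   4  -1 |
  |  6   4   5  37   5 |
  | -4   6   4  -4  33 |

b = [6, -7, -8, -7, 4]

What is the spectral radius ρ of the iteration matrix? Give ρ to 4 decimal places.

Split A = D + L + U, D = diag(29, 18, 24, 37, 33).
T_GS = -(D+L)⁻¹U: row 0 first, T[0,4] = -(-6)/(29) = +0.2069; later rows by forward substitution.
  T[0,:] = [+0.0000, -0.1379, -0.1379, -0.0690, +0.2069]
  T[1,:] = [+0.0000, -0.0077, -0.3410, +0.1073, -0.0441]
  T[2,:] = [+0.0000, -0.0217, +0.0338, -0.1960, +0.0835]
  T[3,:] = [+0.0000, +0.0261, +0.0547, +0.0261, -0.1752]
  T[4,:] = [+0.0000, -0.0095, +0.0478, -0.0009, +0.0017]
|roots of det(T-λI)|: 0.1865, 0.1325, 0.1325, 0.0383, 0.0000.
ρ(T) = max|λ| = 0.1865; 0.1865 < 1 ⇒ converges.

0.1865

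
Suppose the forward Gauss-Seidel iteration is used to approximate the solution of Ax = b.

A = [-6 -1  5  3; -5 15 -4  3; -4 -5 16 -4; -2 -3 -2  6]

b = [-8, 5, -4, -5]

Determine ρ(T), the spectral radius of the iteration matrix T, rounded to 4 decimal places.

0.7817

A = D + L + U where D = diag(-6, 15, 16, 6).
Gauss-Seidel: T = -(D+L)⁻¹U, row 0 first, T[0,3] = -(3)/(-6) = +0.5000; later rows by forward substitution.
  T[0,:] = [+0.0000, -0.1667, +0.8333, +0.5000]
  T[1,:] = [+0.0000, -0.0556, +0.5444, -0.0333]
  T[2,:] = [+0.0000, -0.0590, +0.3785, +0.3646]
  T[3,:] = [+0.0000, -0.1030, +0.6762, +0.2715]
moduli |λ_i(T)| = 0.7817, 0.2099, 0.0226, 0.0000.
ρ(T) = max|λ| = 0.7817; 0.7817 < 1: convergent.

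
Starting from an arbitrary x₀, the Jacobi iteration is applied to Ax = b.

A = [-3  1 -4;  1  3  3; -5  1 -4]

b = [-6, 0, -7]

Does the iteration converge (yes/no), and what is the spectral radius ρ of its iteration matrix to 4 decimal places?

no, ρ = 1.3074

A = D + L + U where D = diag(-3, 3, -4).
Jacobi T = -D⁻¹(L+U): T[2,1] = -(1)/(-4) = +0.2500; T[2,2] = 0.
  T[0,:] = [+0.0000, +0.3333, -1.3333]
  T[1,:] = [-0.3333, +0.0000, -1.0000]
  T[2,:] = [-1.2500, +0.2500, +0.0000]
|roots of det(T-λI)|: 1.3074, 0.8074, 0.5000.
ρ(T) = max|λ| = 1.3074; 1.3074 > 1: divergent.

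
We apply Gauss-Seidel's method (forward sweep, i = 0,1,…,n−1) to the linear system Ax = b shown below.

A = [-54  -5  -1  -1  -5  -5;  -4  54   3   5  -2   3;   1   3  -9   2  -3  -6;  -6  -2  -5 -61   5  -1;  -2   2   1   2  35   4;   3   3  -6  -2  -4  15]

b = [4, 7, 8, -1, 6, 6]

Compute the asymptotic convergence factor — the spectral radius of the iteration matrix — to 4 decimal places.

Diagonal D = diag(-54, 54, -9, -61, 35, 15); L, U strict lower/upper.
Gauss-Seidel: T = -(D+L)⁻¹U, row 0 first, T[0,1] = -(-5)/(-54) = -0.0926; later rows by forward substitution.
  T[0,:] = [+0.0000 -0.0926 -0.0185 -0.0185 -0.0926 -0.0926]
  T[1,:] = [+0.0000 -0.0069 -0.0569 -0.0940 +0.0302 -0.0624]
  T[2,:] = [+0.0000 -0.0126 -0.0210 +0.1888 -0.3336 -0.6978]
  T[3,:] = [+0.0000 +0.0104 +0.0054 -0.0106 +0.1174 +0.0520]
  T[4,:] = [+0.0000 -0.0051 +0.0025 -0.0005 -0.0042 -0.0990]
  T[5,:] = [+0.0000 +0.0149 +0.0081 +0.0965 -0.1064 -0.2676]
|λ(T)| sorted: 0.3033, 0.0610, 0.0610, 0.0603, 0.0315, 0.0000.
ρ(T) = max|λ| = 0.3033; 0.3033 < 1: convergent.

0.3033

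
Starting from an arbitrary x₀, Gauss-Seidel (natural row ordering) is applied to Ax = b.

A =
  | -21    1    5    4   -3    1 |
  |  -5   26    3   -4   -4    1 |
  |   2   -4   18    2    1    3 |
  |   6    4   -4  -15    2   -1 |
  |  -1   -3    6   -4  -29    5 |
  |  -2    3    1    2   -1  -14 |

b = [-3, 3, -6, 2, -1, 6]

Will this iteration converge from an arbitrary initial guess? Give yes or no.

yes

A = D + L + U where D = diag(-21, 26, 18, -15, -29, -14).
GS T = -(D+L)⁻¹U: row 0 first, T[0,5] = -(1)/(-21) = +0.0476; later rows by forward substitution.
  T[0,:] = [+0.0000, +0.0476, +0.2381, +0.1905, -0.1429, +0.0476]
  T[1,:] = [+0.0000, +0.0092, -0.0696, +0.1905, +0.1264, -0.0293]
  T[2,:] = [+0.0000, -0.0033, -0.0419, -0.0899, -0.0116, -0.1785]
  T[3,:] = [+0.0000, +0.0224, +0.0879, +0.1510, +0.1130, -0.0078]
  T[4,:] = [+0.0000, -0.0063, -0.0218, -0.0657, -0.0261, +0.1380]
  T[5,:] = [+0.0000, -0.0014, -0.0378, +0.0334, +0.0647, -0.0368]
|λ(T)| sorted: 0.1538, 0.1155, 0.0590, 0.0590, 0.0324, 0.0000.
ρ = 0.1538; 0.1538 < 1: convergent.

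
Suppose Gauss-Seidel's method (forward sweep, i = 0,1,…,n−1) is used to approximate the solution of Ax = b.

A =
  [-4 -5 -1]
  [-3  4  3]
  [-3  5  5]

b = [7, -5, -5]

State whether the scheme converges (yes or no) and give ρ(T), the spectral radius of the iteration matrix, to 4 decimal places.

Write A = D+L+U with D = diag(-4, 4, 5).
Gauss-Seidel: T = -(D+L)⁻¹U, row 0 first, T[0,1] = -(-5)/(-4) = -1.2500; later rows by forward substitution.
  T[0,:] = [+0.0000  -1.2500  -0.2500]
  T[1,:] = [+0.0000  -0.9375  -0.9375]
  T[2,:] = [+0.0000  +0.1875  +0.7875]
eigenvalue magnitudes: 0.8287, 0.6787, 0.0000.
ρ = 0.8287; 0.8287 < 1, so it converges for any x₀.

yes, ρ = 0.8287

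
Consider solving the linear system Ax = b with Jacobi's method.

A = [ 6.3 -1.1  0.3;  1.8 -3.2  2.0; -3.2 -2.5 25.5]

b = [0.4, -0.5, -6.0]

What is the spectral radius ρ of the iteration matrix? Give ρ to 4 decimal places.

0.4238

Write A = D+L+U with D = diag(6.3, -3.2, 25.5).
Jacobi: T = -D⁻¹(L+U), T[2,1] = -(-2.5)/(25.5) = +0.0980; T[2,2] = 0.
  T[0,:] = [+0.0000, +0.1746, -0.0476]
  T[1,:] = [+0.5625, +0.0000, +0.6250]
  T[2,:] = [+0.1255, +0.0980, +0.0000]
eigenvalue magnitudes: 0.4238, 0.3490, 0.0748.
ρ = 0.4238; 0.4238 < 1 ⇒ converges.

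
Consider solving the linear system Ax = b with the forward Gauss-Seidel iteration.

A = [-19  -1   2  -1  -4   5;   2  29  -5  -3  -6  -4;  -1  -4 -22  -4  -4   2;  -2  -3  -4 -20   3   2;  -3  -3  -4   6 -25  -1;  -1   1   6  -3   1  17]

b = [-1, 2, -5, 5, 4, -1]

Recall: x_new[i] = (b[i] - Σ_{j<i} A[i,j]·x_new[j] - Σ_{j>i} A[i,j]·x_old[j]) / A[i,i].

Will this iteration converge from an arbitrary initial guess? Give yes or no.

yes

Let D = diag(-19, 29, -22, -20, -25, 17); L, U the strict triangles.
T_GS = -(D+L)⁻¹U: row 0 first, T[0,4] = -(-4)/(-19) = -0.2105; later rows by forward substitution.
  T[0,:] = [+0.0000  -0.0526  +0.1053  -0.0526  -0.2105  +0.2632]
  T[1,:] = [+0.0000  +0.0036  +0.1652  +0.1071  +0.2214  +0.1198]
  T[2,:] = [+0.0000  +0.0017  -0.0348  -0.1989  -0.2125  +0.0572]
  T[3,:] = [+0.0000  +0.0044  -0.0283  +0.0290  +0.1803  +0.0443]
  T[4,:] = [+0.0000  +0.0067  -0.0337  +0.0322  +0.0760  -0.0845]
  T[5,:] = [+0.0000  -0.0035  +0.0057  +0.0640  +0.0769  +0.0010]
eigenvalue magnitudes: 0.1594, 0.1150, 0.0597, 0.0231, 0.0231, 0.0000.
ρ(T) = max|λ| = 0.1594; 0.1594 < 1: convergent.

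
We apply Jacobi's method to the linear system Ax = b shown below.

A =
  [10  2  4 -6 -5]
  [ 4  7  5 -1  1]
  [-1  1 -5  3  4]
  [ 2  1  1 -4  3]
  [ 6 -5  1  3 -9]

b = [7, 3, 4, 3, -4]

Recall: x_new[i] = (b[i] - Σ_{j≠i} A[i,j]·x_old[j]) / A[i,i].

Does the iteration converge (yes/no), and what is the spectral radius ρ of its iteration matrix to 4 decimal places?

A = D + L + U where D = diag(10, 7, -5, -4, -9).
T_J = -D⁻¹(L+U): T[1,2] = -(5)/(7) = -0.7143; T[1,1] = 0.
  T[0,:] = [+0.0000  -0.2000  -0.4000  +0.6000  +0.5000]
  T[1,:] = [-0.5714  +0.0000  -0.7143  +0.1429  -0.1429]
  T[2,:] = [-0.2000  +0.2000  +0.0000  +0.6000  +0.8000]
  T[3,:] = [+0.5000  +0.2500  +0.2500  +0.0000  +0.7500]
  T[4,:] = [+0.6667  -0.5556  +0.1111  +0.3333  +0.0000]
eigenvalue magnitudes: 1.2627, 0.9578, 0.3461, 0.1670, 0.1670.
ρ(T) = max|λ| = 1.2627; 1.2627 > 1: divergent.

no, ρ = 1.2627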